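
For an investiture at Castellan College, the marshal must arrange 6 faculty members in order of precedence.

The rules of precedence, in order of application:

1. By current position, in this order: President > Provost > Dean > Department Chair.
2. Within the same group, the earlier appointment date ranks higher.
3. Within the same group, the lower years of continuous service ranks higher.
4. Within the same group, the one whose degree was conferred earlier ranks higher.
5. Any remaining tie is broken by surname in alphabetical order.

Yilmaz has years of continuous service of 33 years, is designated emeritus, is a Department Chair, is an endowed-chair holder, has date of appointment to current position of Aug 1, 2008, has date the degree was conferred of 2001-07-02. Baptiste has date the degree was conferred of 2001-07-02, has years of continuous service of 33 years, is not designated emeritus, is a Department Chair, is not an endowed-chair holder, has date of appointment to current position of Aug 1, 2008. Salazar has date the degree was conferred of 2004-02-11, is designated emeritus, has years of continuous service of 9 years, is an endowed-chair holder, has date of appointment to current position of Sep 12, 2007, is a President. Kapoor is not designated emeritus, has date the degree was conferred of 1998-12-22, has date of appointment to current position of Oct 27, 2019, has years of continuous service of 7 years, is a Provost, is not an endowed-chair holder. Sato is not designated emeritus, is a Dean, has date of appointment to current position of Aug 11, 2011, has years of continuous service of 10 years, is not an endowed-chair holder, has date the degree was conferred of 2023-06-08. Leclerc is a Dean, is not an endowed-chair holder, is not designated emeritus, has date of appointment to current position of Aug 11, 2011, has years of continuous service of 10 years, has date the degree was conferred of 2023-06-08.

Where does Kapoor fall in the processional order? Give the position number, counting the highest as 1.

By current position: Salazar (President); then Kapoor (Provost); then Leclerc and Sato (Dean); then Baptiste and Yilmaz (Department Chair).
Leclerc and Sato both have date of appointment to current position Aug 11, 2011, so the next rule applies.
Leclerc and Sato both have years of continuous service 10 years, so the next rule applies.
Leclerc and Sato both have date the degree was conferred 2023-06-08, so the next rule applies.
Among Leclerc and Sato, alphabetically by surname: Leclerc before Sato.
Baptiste and Yilmaz both have date of appointment to current position Aug 1, 2008, so the next rule applies.
Baptiste and Yilmaz both have years of continuous service 33 years, so the next rule applies.
Baptiste and Yilmaz both have date the degree was conferred 2001-07-02, so the next rule applies.
Among Baptiste and Yilmaz, alphabetically by surname: Baptiste before Yilmaz.
Order: Salazar, Kapoor, Leclerc, Sato, Baptiste, Yilmaz. So position 2.

2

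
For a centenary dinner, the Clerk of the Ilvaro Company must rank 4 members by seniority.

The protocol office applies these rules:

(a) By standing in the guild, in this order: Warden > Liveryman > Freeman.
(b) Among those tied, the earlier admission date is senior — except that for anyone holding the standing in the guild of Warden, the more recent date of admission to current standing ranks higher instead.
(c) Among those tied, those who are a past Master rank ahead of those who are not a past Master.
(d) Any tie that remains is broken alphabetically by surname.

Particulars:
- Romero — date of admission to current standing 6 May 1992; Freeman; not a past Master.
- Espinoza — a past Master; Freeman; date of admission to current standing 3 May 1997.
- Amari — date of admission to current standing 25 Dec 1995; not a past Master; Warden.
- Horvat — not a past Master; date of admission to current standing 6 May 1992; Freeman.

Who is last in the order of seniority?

By standing in the guild: Amari (Warden); then Horvat, Romero and Espinoza (Freeman).
Among Horvat, Romero and Espinoza, by date of admission to current standing (earlier first): Horvat and Romero (6 May 1992) before Espinoza (3 May 1997).
Horvat and Romero are each not a past Master, so the next rule applies.
Among Horvat and Romero, alphabetically by surname: Horvat before Romero.
Order: Amari, Horvat, Romero, Espinoza.

Espinoza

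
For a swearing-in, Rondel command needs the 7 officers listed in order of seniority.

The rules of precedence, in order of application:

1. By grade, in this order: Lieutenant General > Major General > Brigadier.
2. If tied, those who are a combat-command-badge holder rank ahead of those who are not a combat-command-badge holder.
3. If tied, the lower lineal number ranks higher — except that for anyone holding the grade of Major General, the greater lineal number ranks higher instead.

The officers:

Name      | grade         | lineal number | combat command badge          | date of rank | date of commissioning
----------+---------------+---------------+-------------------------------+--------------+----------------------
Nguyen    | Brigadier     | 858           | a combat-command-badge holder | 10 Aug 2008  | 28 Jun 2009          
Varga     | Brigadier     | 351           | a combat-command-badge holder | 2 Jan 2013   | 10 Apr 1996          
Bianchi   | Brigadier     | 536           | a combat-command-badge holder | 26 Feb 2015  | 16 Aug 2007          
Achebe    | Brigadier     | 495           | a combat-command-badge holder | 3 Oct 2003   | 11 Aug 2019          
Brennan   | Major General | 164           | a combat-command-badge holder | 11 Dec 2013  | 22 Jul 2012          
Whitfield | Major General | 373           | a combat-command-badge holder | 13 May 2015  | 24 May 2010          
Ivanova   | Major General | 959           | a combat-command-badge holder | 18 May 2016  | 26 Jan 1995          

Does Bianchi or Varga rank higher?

Varga

By grade: Ivanova, Whitfield and Brennan (Major General); then Varga, Achebe, Bianchi and Nguyen (Brigadier).
Ivanova, Whitfield and Brennan are each a combat-command-badge holder, so the next rule applies.
Among Ivanova, Whitfield and Brennan, by lineal number (higher first) (reversed rule for this group): Ivanova (959) before Whitfield (373) before Brennan (164).
Varga, Achebe, Bianchi and Nguyen are each a combat-command-badge holder, so the next rule applies.
Among Varga, Achebe, Bianchi and Nguyen, by lineal number (lower first): Varga (351) before Achebe (495) before Bianchi (536) before Nguyen (858).
So Varga takes precedence.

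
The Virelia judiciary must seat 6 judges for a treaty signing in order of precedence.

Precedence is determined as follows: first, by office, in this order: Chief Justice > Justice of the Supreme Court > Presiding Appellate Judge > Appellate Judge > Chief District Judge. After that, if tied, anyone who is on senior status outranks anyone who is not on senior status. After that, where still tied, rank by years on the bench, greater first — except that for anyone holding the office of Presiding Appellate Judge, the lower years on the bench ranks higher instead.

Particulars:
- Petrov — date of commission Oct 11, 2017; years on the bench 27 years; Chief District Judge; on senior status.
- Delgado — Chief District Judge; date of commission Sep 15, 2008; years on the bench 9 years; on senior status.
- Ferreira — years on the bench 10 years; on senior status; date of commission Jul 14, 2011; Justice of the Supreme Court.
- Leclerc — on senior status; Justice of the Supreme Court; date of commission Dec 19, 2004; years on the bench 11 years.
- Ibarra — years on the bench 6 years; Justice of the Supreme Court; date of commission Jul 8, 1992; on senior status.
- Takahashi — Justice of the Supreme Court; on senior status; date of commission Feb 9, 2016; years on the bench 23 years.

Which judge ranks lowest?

Delgado

By office: Takahashi, Leclerc, Ferreira and Ibarra (Justice of the Supreme Court); then Petrov and Delgado (Chief District Judge).
Takahashi, Leclerc, Ferreira and Ibarra are each on senior status, so the next rule applies.
Among Takahashi, Leclerc, Ferreira and Ibarra, by years on the bench (higher first): Takahashi (23 years) before Leclerc (11 years) before Ferreira (10 years) before Ibarra (6 years).
Petrov and Delgado are each on senior status, so the next rule applies.
Among Petrov and Delgado, by years on the bench (higher first): Petrov (27 years) before Delgado (9 years).
Order: Takahashi, Leclerc, Ferreira, Ibarra, Petrov, Delgado.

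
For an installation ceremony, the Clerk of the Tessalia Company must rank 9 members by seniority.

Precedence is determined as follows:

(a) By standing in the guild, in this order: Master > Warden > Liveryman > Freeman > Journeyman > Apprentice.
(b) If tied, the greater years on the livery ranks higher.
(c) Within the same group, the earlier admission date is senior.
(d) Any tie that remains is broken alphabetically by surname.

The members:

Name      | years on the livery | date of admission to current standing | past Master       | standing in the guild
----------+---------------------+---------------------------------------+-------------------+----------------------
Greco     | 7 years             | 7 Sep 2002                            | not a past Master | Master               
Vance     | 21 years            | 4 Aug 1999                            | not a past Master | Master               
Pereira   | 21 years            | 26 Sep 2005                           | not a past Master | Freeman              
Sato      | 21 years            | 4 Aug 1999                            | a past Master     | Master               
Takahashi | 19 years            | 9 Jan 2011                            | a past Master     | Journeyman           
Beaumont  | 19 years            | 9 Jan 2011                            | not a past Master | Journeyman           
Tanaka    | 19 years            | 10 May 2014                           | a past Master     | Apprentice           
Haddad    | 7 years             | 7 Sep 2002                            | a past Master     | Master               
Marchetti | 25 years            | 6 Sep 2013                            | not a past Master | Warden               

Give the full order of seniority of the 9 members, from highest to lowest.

Sato, Vance, Greco, Haddad, Marchetti, Pereira, Beaumont, Takahashi, Tanaka

By standing in the guild: Sato, Vance, Greco and Haddad (Master); then Marchetti (Warden); then Pereira (Freeman); then Beaumont and Takahashi (Journeyman); then Tanaka (Apprentice).
Among Sato, Vance, Greco and Haddad, by years on the livery (higher first): Sato and Vance (21 years) before Greco and Haddad (7 years).
Sato and Vance both have date of admission to current standing 4 Aug 1999, so the next rule applies.
Among Sato and Vance, alphabetically by surname: Sato before Vance.
Greco and Haddad both have date of admission to current standing 7 Sep 2002, so the next rule applies.
Among Greco and Haddad, alphabetically by surname: Greco before Haddad.
Beaumont and Takahashi both have years on the livery 19 years, so the next rule applies.
Beaumont and Takahashi both have date of admission to current standing 9 Jan 2011, so the next rule applies.
Among Beaumont and Takahashi, alphabetically by surname: Beaumont before Takahashi.
Full order: Sato, Vance, Greco, Haddad, Marchetti, Pereira, Beaumont, Takahashi, Tanaka.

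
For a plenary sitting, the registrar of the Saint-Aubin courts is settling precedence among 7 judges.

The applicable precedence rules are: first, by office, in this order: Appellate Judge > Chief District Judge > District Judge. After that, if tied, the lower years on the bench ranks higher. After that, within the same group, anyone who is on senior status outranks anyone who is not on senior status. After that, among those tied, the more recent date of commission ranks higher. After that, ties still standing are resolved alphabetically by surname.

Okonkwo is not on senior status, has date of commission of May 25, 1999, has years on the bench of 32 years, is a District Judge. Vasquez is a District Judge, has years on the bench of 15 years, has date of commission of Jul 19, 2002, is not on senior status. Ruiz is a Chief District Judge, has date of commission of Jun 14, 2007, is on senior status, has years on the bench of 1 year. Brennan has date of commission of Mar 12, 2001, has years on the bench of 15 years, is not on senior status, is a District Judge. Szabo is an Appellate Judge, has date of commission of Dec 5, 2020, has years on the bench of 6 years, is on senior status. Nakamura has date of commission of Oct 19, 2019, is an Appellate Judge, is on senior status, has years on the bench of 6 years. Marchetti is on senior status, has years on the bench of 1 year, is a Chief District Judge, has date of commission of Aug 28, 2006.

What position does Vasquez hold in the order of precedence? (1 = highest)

By office: Szabo and Nakamura (Appellate Judge); then Ruiz and Marchetti (Chief District Judge); then Vasquez, Brennan and Okonkwo (District Judge).
Szabo and Nakamura both have years on the bench 6 years, so the next rule applies.
Szabo and Nakamura are each on senior status, so the next rule applies.
Among Szabo and Nakamura, by date of commission (later first): Szabo (Dec 5, 2020) before Nakamura (Oct 19, 2019).
Ruiz and Marchetti both have years on the bench 1 year, so the next rule applies.
Ruiz and Marchetti are each on senior status, so the next rule applies.
Among Ruiz and Marchetti, by date of commission (later first): Ruiz (Jun 14, 2007) before Marchetti (Aug 28, 2006).
Among Vasquez, Brennan and Okonkwo, by years on the bench (lower first): Vasquez and Brennan (15 years) before Okonkwo (32 years).
Vasquez and Brennan are each not on senior status, so the next rule applies.
Among Vasquez and Brennan, by date of commission (later first): Vasquez (Jul 19, 2002) before Brennan (Mar 12, 2001).
Order: Szabo, Nakamura, Ruiz, Marchetti, Vasquez, Brennan, Okonkwo. So position 5.

5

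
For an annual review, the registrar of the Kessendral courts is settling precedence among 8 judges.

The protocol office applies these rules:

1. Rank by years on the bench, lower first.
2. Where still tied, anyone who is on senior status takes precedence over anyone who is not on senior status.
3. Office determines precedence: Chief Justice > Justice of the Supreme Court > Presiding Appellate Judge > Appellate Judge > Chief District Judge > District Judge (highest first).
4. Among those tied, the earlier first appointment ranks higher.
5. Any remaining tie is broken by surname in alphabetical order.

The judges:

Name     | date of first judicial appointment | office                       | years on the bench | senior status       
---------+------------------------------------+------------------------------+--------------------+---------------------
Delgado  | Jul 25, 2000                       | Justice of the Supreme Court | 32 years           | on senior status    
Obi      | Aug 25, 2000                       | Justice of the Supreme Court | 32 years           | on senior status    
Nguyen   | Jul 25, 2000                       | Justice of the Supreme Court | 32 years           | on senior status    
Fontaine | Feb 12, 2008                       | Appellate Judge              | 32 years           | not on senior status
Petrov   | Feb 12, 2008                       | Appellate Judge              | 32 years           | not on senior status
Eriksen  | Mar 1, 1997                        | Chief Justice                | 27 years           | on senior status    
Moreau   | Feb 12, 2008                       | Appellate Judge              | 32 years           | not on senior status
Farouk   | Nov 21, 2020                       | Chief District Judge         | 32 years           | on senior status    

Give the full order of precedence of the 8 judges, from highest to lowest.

Eriksen, Delgado, Nguyen, Obi, Farouk, Fontaine, Moreau, Petrov

By years on the bench (lower first): Eriksen (27 years); then Delgado, Nguyen, Obi, Farouk, Fontaine, Moreau and Petrov (each 32 years).
Among Delgado, Nguyen, Obi, Farouk, Fontaine, Moreau and Petrov, on senior status before not on senior status: Delgado, Nguyen, Obi and Farouk (on senior status) before Fontaine, Moreau and Petrov (not on senior status).
Among Delgado, Nguyen, Obi and Farouk, by office: Delgado, Nguyen and Obi (Justice of the Supreme Court) before Farouk (Chief District Judge).
Among Delgado, Nguyen and Obi, by date of first judicial appointment (earlier first): Delgado and Nguyen (Jul 25, 2000) before Obi (Aug 25, 2000).
Among Delgado and Nguyen, alphabetically by surname: Delgado before Nguyen.
Fontaine, Moreau and Petrov are each Appellate Judge, so the next rule applies.
Fontaine, Moreau and Petrov all have date of first judicial appointment Feb 12, 2008, so the next rule applies.
Among Fontaine, Moreau and Petrov, alphabetically by surname: Fontaine before Moreau before Petrov.
Full order: Eriksen, Delgado, Nguyen, Obi, Farouk, Fontaine, Moreau, Petrov.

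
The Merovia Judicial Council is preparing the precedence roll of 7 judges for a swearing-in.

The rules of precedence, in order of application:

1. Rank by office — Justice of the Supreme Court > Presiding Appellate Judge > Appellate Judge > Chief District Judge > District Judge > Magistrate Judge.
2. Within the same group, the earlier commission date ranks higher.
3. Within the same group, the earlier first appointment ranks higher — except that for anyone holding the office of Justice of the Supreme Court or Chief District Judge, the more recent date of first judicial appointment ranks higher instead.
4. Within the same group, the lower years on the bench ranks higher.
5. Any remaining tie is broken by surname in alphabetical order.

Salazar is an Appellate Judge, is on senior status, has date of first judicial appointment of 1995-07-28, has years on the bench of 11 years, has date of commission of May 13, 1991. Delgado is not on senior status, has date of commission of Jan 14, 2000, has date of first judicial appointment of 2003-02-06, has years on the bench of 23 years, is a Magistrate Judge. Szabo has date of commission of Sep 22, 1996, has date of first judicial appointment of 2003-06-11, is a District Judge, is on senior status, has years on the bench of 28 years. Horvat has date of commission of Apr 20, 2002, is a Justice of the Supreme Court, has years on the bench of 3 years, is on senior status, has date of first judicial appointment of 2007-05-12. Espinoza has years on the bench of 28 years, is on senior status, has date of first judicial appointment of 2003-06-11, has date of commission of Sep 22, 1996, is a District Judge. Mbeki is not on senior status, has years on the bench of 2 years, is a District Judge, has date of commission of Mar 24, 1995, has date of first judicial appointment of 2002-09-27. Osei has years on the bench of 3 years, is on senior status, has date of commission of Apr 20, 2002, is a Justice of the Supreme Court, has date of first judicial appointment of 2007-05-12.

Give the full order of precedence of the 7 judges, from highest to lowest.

Horvat, Osei, Salazar, Mbeki, Espinoza, Szabo, Delgado

By office: Horvat and Osei (Justice of the Supreme Court); then Salazar (Appellate Judge); then Mbeki, Espinoza and Szabo (District Judge); then Delgado (Magistrate Judge).
Horvat and Osei both have date of commission Apr 20, 2002, so the next rule applies.
Horvat and Osei both have date of first judicial appointment 2007-05-12, so the next rule applies.
Horvat and Osei both have years on the bench 3 years, so the next rule applies.
Among Horvat and Osei, alphabetically by surname: Horvat before Osei.
Among Mbeki, Espinoza and Szabo, by date of commission (earlier first): Mbeki (Mar 24, 1995) before Espinoza and Szabo (Sep 22, 1996).
Espinoza and Szabo both have date of first judicial appointment 2003-06-11, so the next rule applies.
Espinoza and Szabo both have years on the bench 28 years, so the next rule applies.
Among Espinoza and Szabo, alphabetically by surname: Espinoza before Szabo.
Full order: Horvat, Osei, Salazar, Mbeki, Espinoza, Szabo, Delgado.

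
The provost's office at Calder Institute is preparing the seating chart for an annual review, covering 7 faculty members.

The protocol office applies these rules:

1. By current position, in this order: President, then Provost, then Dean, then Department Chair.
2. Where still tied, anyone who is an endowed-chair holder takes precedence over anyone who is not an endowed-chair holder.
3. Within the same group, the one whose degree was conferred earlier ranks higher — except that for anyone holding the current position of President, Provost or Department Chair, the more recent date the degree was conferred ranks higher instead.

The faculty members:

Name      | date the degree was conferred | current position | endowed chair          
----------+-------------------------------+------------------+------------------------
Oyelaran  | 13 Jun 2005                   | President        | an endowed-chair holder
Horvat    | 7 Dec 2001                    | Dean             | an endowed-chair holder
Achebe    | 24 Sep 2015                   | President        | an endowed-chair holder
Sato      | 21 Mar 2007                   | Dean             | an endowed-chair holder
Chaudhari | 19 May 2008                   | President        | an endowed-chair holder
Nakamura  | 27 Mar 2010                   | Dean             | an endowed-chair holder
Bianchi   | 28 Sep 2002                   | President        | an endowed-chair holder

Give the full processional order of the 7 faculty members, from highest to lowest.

By current position: Achebe, Chaudhari, Oyelaran and Bianchi (President); then Horvat, Sato and Nakamura (Dean).
Achebe, Chaudhari, Oyelaran and Bianchi are each an endowed-chair holder, so the next rule applies.
Among Achebe, Chaudhari, Oyelaran and Bianchi, by date the degree was conferred (later first) (reversed rule for this group): Achebe (24 Sep 2015) before Chaudhari (19 May 2008) before Oyelaran (13 Jun 2005) before Bianchi (28 Sep 2002).
Horvat, Sato and Nakamura are each an endowed-chair holder, so the next rule applies.
Among Horvat, Sato and Nakamura, by date the degree was conferred (earlier first): Horvat (7 Dec 2001) before Sato (21 Mar 2007) before Nakamura (27 Mar 2010).
Full order: Achebe, Chaudhari, Oyelaran, Bianchi, Horvat, Sato, Nakamura.

Achebe, Chaudhari, Oyelaran, Bianchi, Horvat, Sato, Nakamura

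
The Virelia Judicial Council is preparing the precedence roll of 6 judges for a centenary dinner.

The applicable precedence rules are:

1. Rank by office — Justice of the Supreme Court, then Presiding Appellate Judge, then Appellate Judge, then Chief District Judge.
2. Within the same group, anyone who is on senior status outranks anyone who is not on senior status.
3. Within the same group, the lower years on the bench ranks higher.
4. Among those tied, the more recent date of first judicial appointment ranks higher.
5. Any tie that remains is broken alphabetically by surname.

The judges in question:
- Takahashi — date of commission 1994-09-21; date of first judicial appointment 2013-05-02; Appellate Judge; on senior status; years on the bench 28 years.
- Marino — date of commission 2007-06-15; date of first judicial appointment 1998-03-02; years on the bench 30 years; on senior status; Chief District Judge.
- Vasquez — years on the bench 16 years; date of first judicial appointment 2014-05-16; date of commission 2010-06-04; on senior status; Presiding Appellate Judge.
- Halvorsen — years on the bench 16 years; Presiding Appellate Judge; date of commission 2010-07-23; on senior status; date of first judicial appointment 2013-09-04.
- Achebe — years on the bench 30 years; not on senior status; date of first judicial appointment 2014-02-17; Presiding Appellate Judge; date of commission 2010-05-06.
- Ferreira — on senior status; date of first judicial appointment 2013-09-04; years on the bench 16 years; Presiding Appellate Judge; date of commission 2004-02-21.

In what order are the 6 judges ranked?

By office: Vasquez, Ferreira, Halvorsen and Achebe (Presiding Appellate Judge); then Takahashi (Appellate Judge); then Marino (Chief District Judge).
Among Vasquez, Ferreira, Halvorsen and Achebe, on senior status before not on senior status: Vasquez, Ferreira and Halvorsen (on senior status) before Achebe (not on senior status).
Vasquez, Ferreira and Halvorsen all have years on the bench 16 years, so the next rule applies.
Among Vasquez, Ferreira and Halvorsen, by date of first judicial appointment (later first): Vasquez (2014-05-16) before Ferreira and Halvorsen (2013-09-04).
Among Ferreira and Halvorsen, alphabetically by surname: Ferreira before Halvorsen.
Full order: Vasquez, Ferreira, Halvorsen, Achebe, Takahashi, Marino.

Vasquez, Ferreira, Halvorsen, Achebe, Takahashi, Marino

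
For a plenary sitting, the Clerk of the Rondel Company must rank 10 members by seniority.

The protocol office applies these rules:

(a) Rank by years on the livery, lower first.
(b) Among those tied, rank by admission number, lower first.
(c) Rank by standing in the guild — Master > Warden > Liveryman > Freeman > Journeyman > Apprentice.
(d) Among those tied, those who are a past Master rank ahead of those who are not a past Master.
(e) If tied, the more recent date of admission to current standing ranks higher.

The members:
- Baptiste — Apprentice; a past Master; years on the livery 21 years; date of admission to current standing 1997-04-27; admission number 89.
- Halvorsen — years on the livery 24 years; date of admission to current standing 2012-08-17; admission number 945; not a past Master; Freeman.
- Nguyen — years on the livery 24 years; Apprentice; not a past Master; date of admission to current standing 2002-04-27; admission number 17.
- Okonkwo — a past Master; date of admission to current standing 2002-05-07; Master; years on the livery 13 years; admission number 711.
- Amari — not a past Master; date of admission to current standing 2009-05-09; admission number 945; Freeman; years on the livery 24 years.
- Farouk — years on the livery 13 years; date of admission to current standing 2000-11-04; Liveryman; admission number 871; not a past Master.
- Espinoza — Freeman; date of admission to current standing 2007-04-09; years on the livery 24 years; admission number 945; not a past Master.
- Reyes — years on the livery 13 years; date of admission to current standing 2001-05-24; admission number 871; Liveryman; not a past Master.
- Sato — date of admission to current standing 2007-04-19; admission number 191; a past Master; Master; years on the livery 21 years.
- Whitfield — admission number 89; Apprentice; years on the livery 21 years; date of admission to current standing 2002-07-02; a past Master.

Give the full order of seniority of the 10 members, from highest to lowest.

Okonkwo, Reyes, Farouk, Whitfield, Baptiste, Sato, Nguyen, Halvorsen, Amari, Espinoza

By years on the livery (lower first): Okonkwo, Reyes and Farouk (each 13 years); then Whitfield, Baptiste and Sato (each 21 years); then Nguyen, Halvorsen, Amari and Espinoza (each 24 years).
Among Okonkwo, Reyes and Farouk, by admission number (lower first): Okonkwo (711) before Reyes and Farouk (871).
Reyes and Farouk are each Liveryman, so the next rule applies.
Reyes and Farouk are each not a past Master, so the next rule applies.
Among Reyes and Farouk, by date of admission to current standing (later first): Reyes (2001-05-24) before Farouk (2000-11-04).
Among Whitfield, Baptiste and Sato, by admission number (lower first): Whitfield and Baptiste (89) before Sato (191).
Whitfield and Baptiste are each Apprentice, so the next rule applies.
Whitfield and Baptiste are each a past Master, so the next rule applies.
Among Whitfield and Baptiste, by date of admission to current standing (later first): Whitfield (2002-07-02) before Baptiste (1997-04-27).
Among Nguyen, Halvorsen, Amari and Espinoza, by admission number (lower first): Nguyen (17) before Halvorsen, Amari and Espinoza (945).
Halvorsen, Amari and Espinoza are each Freeman, so the next rule applies.
Halvorsen, Amari and Espinoza are each not a past Master, so the next rule applies.
Among Halvorsen, Amari and Espinoza, by date of admission to current standing (later first): Halvorsen (2012-08-17) before Amari (2009-05-09) before Espinoza (2007-04-09).
Full order: Okonkwo, Reyes, Farouk, Whitfield, Baptiste, Sato, Nguyen, Halvorsen, Amari, Espinoza.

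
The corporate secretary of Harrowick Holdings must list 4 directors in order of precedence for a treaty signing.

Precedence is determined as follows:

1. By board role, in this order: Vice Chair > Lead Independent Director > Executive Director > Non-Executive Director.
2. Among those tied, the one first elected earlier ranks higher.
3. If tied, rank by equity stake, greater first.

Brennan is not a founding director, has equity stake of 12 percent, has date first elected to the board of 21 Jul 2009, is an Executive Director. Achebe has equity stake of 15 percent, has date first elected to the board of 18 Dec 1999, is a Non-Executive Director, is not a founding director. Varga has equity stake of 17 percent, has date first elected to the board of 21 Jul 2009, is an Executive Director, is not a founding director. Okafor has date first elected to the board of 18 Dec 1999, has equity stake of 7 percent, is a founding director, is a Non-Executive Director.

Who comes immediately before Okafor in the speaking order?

Achebe

By board role: Varga and Brennan (Executive Director); then Achebe and Okafor (Non-Executive Director).
Varga and Brennan both have date first elected to the board 21 Jul 2009, so the next rule applies.
Among Varga and Brennan, by equity stake (higher first): Varga (17 percent) before Brennan (12 percent).
Achebe and Okafor both have date first elected to the board 18 Dec 1999, so the next rule applies.
Among Achebe and Okafor, by equity stake (higher first): Achebe (15 percent) before Okafor (7 percent).
Order: Varga, Brennan, Achebe, Okafor.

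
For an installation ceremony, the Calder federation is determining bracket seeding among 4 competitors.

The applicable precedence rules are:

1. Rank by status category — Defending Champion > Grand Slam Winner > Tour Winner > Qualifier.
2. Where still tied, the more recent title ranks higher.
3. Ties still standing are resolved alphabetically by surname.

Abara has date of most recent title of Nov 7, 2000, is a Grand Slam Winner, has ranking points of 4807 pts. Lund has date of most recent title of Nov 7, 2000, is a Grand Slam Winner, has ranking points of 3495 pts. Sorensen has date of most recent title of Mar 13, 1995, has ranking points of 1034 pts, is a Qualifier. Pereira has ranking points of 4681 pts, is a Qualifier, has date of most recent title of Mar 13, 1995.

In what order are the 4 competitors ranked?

By status category: Abara and Lund (Grand Slam Winner); then Pereira and Sorensen (Qualifier).
Abara and Lund both have date of most recent title Nov 7, 2000, so the next rule applies.
Among Abara and Lund, alphabetically by surname: Abara before Lund.
Pereira and Sorensen both have date of most recent title Mar 13, 1995, so the next rule applies.
Among Pereira and Sorensen, alphabetically by surname: Pereira before Sorensen.
Full order: Abara, Lund, Pereira, Sorensen.

Abara, Lund, Pereira, Sorensen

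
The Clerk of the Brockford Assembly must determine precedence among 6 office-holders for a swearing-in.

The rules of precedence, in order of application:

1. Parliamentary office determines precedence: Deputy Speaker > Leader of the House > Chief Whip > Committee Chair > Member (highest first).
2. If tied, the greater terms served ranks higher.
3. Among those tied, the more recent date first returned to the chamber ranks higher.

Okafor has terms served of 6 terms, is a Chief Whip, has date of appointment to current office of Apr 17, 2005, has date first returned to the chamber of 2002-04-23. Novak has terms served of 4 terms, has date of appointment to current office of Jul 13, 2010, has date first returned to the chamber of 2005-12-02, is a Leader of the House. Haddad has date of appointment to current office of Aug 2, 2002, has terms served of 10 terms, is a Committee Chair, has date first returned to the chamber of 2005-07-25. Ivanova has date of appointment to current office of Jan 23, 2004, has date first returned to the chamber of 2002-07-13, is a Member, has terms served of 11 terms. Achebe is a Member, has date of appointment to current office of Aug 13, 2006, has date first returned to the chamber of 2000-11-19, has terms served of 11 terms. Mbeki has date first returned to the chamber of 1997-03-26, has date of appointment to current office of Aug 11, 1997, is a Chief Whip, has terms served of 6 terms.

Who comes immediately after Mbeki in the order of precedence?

By parliamentary office: Novak (Leader of the House); then Okafor and Mbeki (Chief Whip); then Haddad (Committee Chair); then Ivanova and Achebe (Member).
Okafor and Mbeki both have terms served 6 terms, so the next rule applies.
Among Okafor and Mbeki, by date first returned to the chamber (later first): Okafor (2002-04-23) before Mbeki (1997-03-26).
Ivanova and Achebe both have terms served 11 terms, so the next rule applies.
Among Ivanova and Achebe, by date first returned to the chamber (later first): Ivanova (2002-07-13) before Achebe (2000-11-19).
Order: Novak, Okafor, Mbeki, Haddad, Ivanova, Achebe.

Haddad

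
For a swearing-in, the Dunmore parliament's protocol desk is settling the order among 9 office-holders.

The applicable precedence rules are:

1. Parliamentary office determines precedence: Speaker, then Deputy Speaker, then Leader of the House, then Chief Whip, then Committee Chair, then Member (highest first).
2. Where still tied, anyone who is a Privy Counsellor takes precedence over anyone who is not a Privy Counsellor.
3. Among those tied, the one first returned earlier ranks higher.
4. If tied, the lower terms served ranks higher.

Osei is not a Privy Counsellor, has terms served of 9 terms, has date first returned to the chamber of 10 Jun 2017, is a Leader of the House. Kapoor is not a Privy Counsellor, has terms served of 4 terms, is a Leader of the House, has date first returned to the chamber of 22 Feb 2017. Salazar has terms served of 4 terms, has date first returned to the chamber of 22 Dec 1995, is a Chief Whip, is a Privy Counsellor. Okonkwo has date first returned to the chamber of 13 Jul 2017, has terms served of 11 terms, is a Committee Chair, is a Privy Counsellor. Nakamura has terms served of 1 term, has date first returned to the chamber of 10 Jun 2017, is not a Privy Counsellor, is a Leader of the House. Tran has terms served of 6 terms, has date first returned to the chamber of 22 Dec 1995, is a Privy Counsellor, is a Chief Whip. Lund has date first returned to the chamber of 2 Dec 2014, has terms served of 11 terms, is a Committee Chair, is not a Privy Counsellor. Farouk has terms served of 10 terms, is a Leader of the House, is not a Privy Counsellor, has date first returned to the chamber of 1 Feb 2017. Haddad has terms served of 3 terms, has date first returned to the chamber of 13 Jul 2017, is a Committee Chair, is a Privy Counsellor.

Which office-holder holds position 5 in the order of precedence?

Salazar

By parliamentary office: Farouk, Kapoor, Nakamura and Osei (Leader of the House); then Salazar and Tran (Chief Whip); then Haddad, Okonkwo and Lund (Committee Chair).
Farouk, Kapoor, Nakamura and Osei are each not a Privy Counsellor, so the next rule applies.
Among Farouk, Kapoor, Nakamura and Osei, by date first returned to the chamber (earlier first): Farouk (1 Feb 2017) before Kapoor (22 Feb 2017) before Nakamura and Osei (10 Jun 2017).
Among Nakamura and Osei, by terms served (lower first): Nakamura (1 term) before Osei (9 terms).
Salazar and Tran are each a Privy Counsellor, so the next rule applies.
Salazar and Tran both have date first returned to the chamber 22 Dec 1995, so the next rule applies.
Among Salazar and Tran, by terms served (lower first): Salazar (4 terms) before Tran (6 terms).
Among Haddad, Okonkwo and Lund, a Privy Counsellor before not a Privy Counsellor: Haddad and Okonkwo (a Privy Counsellor) before Lund (not a Privy Counsellor).
Haddad and Okonkwo both have date first returned to the chamber 13 Jul 2017, so the next rule applies.
Among Haddad and Okonkwo, by terms served (lower first): Haddad (3 terms) before Okonkwo (11 terms).
Order: Farouk, Kapoor, Nakamura, Osei, Salazar, Tran, Haddad, Okonkwo, Lund.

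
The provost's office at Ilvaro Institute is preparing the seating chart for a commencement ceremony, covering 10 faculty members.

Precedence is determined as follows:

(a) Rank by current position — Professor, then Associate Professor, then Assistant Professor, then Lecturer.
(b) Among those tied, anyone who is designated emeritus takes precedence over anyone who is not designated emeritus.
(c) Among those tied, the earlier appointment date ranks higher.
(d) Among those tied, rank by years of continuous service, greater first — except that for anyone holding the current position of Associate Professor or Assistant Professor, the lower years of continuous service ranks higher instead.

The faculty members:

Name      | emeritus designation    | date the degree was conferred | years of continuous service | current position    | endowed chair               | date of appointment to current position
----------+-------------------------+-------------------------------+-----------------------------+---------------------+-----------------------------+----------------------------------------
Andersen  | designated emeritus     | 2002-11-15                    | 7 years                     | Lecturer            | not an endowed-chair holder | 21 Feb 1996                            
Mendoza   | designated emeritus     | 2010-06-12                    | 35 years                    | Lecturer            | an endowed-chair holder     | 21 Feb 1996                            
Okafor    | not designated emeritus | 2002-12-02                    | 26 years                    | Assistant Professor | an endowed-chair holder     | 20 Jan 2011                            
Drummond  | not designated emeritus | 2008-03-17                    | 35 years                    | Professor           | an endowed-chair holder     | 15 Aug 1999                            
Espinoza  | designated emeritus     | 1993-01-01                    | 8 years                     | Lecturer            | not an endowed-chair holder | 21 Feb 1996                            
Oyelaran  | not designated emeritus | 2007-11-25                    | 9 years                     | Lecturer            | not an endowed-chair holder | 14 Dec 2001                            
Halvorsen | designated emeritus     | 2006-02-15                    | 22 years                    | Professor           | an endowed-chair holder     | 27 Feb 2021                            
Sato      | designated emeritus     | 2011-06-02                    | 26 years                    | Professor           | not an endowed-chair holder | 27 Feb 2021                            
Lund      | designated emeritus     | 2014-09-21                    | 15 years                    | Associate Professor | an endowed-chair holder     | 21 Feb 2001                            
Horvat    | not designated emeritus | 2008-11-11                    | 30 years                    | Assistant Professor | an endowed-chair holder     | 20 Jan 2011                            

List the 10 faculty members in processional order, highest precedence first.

By current position: Sato, Halvorsen and Drummond (Professor); then Lund (Associate Professor); then Okafor and Horvat (Assistant Professor); then Mendoza, Espinoza, Andersen and Oyelaran (Lecturer).
Among Sato, Halvorsen and Drummond, designated emeritus before not designated emeritus: Sato and Halvorsen (designated emeritus) before Drummond (not designated emeritus).
Sato and Halvorsen both have date of appointment to current position 27 Feb 2021, so the next rule applies.
Among Sato and Halvorsen, by years of continuous service (higher first): Sato (26 years) before Halvorsen (22 years).
Okafor and Horvat are each not designated emeritus, so the next rule applies.
Okafor and Horvat both have date of appointment to current position 20 Jan 2011, so the next rule applies.
Among Okafor and Horvat, by years of continuous service (lower first) (reversed rule for this group): Okafor (26 years) before Horvat (30 years).
Among Mendoza, Espinoza, Andersen and Oyelaran, designated emeritus before not designated emeritus: Mendoza, Espinoza and Andersen (designated emeritus) before Oyelaran (not designated emeritus).
Mendoza, Espinoza and Andersen all have date of appointment to current position 21 Feb 1996, so the next rule applies.
Among Mendoza, Espinoza and Andersen, by years of continuous service (higher first): Mendoza (35 years) before Espinoza (8 years) before Andersen (7 years).
Full order: Sato, Halvorsen, Drummond, Lund, Okafor, Horvat, Mendoza, Espinoza, Andersen, Oyelaran.

Sato, Halvorsen, Drummond, Lund, Okafor, Horvat, Mendoza, Espinoza, Andersen, Oyelaran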